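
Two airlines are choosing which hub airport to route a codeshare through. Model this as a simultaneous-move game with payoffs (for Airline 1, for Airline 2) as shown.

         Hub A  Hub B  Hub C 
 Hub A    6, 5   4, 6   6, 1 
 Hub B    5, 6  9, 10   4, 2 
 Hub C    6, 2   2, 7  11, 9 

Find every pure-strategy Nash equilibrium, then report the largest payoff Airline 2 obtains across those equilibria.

10

Both Hub B is a pure NE (Airline 1: 9 ≥ 4; Airline 2: 10 ≥ 6). Airline 2 gets 10.
Both Hub C is a pure NE (Airline 1: 11 ≥ 6; Airline 2: 9 ≥ 7). Airline 2 gets 9.
Every other cell has a profitable deviation for at least one player. Highest of {10, 9} is 10.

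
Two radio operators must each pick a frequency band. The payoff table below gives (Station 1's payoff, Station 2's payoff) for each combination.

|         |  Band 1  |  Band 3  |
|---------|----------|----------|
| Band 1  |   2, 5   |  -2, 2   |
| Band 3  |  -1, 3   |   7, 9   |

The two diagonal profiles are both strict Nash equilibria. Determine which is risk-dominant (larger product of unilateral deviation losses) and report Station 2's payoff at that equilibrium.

At both Band 1: Station 1 loses 2 − (-1) = 3 by deviating; Station 2 loses 5 − 2 = 3. Product = 3·3 = 9.
At both Band 3: Station 1 loses 7 − (-2) = 9 by deviating; Station 2 loses 9 − 3 = 6. Product = 9·6 = 54.
54 > 9, so both Band 3 is risk-dominant. Station 2's payoff there is 9.

9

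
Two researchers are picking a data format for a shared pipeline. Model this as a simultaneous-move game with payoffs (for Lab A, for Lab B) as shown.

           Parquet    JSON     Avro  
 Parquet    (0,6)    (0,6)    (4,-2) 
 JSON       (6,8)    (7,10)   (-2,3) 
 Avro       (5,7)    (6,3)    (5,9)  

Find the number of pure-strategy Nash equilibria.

Both JSON: Lab A gets 7 (best alternative 6); Lab B gets 10 (best alternative 8). Neither deviates — NE.
Both Avro: Lab A gets 5 (best alternative 4); Lab B gets 9 (best alternative 7). Neither deviates — NE.
Both Parquet is not a NE: Lab A would switch to JSON (6 > 0).
No other cell survives both best-response checks, so there are 2 pure NE.

2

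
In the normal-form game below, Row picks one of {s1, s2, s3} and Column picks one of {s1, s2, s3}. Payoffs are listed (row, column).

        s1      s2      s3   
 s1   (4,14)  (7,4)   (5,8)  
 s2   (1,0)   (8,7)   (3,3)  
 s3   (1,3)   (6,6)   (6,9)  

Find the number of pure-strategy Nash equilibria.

3

Both s1: Row gets 4 (best alternative 1); Column gets 14 (best alternative 8). Neither deviates — NE.
Both s2: Row gets 8 (best alternative 7); Column gets 7 (best alternative 3). Neither deviates — NE.
Both s3: Row gets 6 (best alternative 5); Column gets 9 (best alternative 6). Neither deviates — NE.
(s3, s2) is not a NE: Row would switch to s2 (8 > 6).
No other cell survives both best-response checks, so there are 3 pure NE.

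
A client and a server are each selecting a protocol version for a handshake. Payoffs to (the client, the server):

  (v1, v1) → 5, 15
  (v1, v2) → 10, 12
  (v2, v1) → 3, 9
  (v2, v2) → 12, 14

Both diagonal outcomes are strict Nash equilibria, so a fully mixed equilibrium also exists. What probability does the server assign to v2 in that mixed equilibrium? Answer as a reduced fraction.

1/2

The server's mix q on v1 must make the client indifferent between v1 and v2.
The client's payoff from v1: 5q + 10(1−q). From v2: 3q + 12(1−q).
Set equal: 2q = 2(1−q) → q = 2/4 = 1/2.
Probability on v2 is 1 − 1/2 = 1/2.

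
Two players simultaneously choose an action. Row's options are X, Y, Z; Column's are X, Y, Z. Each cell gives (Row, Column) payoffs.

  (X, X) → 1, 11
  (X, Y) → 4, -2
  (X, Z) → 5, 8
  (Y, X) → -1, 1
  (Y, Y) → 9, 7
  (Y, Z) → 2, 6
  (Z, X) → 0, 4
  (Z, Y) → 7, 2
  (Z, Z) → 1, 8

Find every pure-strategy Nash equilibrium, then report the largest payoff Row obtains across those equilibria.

Both X is a pure NE (Row: 1 ≥ 0; Column: 11 ≥ 8). Row gets 1.
Both Y is a pure NE (Row: 9 ≥ 7; Column: 7 ≥ 6). Row gets 9.
Every other cell has a profitable deviation for at least one player. Highest of {1, 9} is 9.

9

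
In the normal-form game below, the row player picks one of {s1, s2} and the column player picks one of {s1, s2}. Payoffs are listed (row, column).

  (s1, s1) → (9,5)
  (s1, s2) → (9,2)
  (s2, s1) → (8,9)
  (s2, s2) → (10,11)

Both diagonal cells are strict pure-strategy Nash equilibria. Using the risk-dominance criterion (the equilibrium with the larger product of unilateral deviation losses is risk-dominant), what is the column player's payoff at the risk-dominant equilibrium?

At both s1: the row player loses 9 − 8 = 1 by deviating; the column player loses 5 − 2 = 3. Product = 1·3 = 3.
At both s2: the row player loses 10 − 9 = 1 by deviating; the column player loses 11 − 9 = 2. Product = 1·2 = 2.
3 > 2, so both s1 is risk-dominant. The column player's payoff there is 5.

5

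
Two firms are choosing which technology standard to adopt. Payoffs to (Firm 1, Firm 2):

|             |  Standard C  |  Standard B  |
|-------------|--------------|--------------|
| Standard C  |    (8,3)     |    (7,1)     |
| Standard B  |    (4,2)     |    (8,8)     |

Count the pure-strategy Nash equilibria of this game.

2

Both Standard C: Firm 1 gets 8 (best alternative 4); Firm 2 gets 3 (best alternative 1). Neither deviates — NE.
Both Standard B: Firm 1 gets 8 (best alternative 7); Firm 2 gets 8 (best alternative 2). Neither deviates — NE.
(Standard B, Standard C) is not a NE: Firm 1 would switch to Standard C (8 > 4).
No other cell survives both best-response checks, so there are 2 pure NE.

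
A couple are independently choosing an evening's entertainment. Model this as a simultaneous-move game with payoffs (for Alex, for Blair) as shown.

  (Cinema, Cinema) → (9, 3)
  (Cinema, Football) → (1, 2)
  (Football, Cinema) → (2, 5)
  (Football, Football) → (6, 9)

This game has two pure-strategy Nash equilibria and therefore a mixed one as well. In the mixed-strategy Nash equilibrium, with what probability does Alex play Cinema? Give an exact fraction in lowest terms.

4/5

Alex's mix p on Cinema must make Blair indifferent between Cinema and Football.
Blair's payoff from Cinema: 3p + 5(1−p). From Football: 2p + 9(1−p).
Set equal: 1p = 4(1−p) → p = 4/5.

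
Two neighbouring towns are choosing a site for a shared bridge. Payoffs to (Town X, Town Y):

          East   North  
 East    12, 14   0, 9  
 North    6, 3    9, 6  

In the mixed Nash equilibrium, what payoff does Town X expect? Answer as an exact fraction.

36/5

Town Y mixes with probability q on East, chosen so Town X is indifferent: 12q + 0(1−q) = 6q + 9(1−q) gives q = 3/5.
Town X's expected payoff (from either row, since indifferent) is 12·3/5 + 0·2/5 = 36/5.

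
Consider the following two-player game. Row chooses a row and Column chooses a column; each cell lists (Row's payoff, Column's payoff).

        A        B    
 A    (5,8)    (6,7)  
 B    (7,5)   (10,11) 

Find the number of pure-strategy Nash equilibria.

1

Both B: Row gets 10 (best alternative 6); Column gets 11 (best alternative 5). Neither deviates — NE.
Both A is not a NE: Row would switch to B (7 > 5).
No other cell survives both best-response checks, so there is 1 pure NE.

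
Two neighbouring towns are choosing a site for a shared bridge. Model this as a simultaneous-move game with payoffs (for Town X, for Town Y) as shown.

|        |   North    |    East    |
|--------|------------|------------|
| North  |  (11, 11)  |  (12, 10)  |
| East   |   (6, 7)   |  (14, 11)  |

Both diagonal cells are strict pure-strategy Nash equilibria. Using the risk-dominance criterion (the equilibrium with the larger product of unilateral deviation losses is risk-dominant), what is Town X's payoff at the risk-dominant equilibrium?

At both North: Town X loses 11 − 6 = 5 by deviating; Town Y loses 11 − 10 = 1. Product = 5·1 = 5.
At both East: Town X loses 14 − 12 = 2 by deviating; Town Y loses 11 − 7 = 4. Product = 2·4 = 8.
8 > 5, so both East is risk-dominant. Town X's payoff there is 14.

14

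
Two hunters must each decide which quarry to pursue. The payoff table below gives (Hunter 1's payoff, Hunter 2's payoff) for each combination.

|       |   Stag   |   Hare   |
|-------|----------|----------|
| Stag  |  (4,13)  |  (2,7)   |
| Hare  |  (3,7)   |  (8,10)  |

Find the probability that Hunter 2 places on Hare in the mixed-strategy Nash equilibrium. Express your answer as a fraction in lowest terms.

1/7

Hunter 2's mix q on Stag must make Hunter 1 indifferent between Stag and Hare.
Hunter 1's payoff from Stag: 4q + 2(1−q). From Hare: 3q + 8(1−q).
Set equal: 1q = 6(1−q) → q = 6/7.
Probability on Hare is 1 − 6/7 = 1/7.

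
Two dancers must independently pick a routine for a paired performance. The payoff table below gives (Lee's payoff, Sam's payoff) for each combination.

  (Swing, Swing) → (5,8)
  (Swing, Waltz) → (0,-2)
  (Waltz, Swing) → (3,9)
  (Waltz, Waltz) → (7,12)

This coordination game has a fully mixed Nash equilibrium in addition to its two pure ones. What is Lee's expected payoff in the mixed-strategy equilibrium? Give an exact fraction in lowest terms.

35/9

Sam mixes with probability q on Swing, chosen so Lee is indifferent: 5q + 0(1−q) = 3q + 7(1−q) gives q = 7/9.
Lee's expected payoff (from either row, since indifferent) is 5·7/9 + 0·2/9 = 35/9.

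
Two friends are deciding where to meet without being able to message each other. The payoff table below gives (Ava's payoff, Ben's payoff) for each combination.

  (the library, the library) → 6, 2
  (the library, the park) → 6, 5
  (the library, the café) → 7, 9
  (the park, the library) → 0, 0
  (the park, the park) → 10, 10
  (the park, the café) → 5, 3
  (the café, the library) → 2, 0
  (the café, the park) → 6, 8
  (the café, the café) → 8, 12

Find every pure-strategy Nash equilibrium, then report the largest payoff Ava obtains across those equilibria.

10

Both the park is a pure NE (Ava: 10 ≥ 6; Ben: 10 ≥ 3). Ava gets 10.
Both the café is a pure NE (Ava: 8 ≥ 7; Ben: 12 ≥ 8). Ava gets 8.
Every other cell has a profitable deviation for at least one player. Highest of {10, 8} is 10.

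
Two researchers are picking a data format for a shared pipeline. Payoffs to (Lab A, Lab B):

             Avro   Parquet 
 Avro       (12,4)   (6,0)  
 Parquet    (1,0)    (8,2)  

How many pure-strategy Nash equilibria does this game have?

2

Both Avro: Lab A gets 12 (best alternative 1); Lab B gets 4 (best alternative 0). Neither deviates — NE.
Both Parquet: Lab A gets 8 (best alternative 6); Lab B gets 2 (best alternative 0). Neither deviates — NE.
(Parquet, Avro) is not a NE: Lab A would switch to Avro (12 > 1).
No other cell survives both best-response checks, so there are 2 pure NE.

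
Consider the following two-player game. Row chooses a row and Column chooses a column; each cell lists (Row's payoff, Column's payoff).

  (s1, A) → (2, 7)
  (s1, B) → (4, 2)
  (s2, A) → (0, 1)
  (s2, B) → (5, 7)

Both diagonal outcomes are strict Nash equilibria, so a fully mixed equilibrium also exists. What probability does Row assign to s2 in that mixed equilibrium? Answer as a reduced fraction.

5/11

Row's mix p on s1 must make Column indifferent between A and B.
Column's payoff from A: 7p + 1(1−p). From B: 2p + 7(1−p).
Set equal: 5p = 6(1−p) → p = 6/11.
Probability on s2 is 1 − 6/11 = 5/11.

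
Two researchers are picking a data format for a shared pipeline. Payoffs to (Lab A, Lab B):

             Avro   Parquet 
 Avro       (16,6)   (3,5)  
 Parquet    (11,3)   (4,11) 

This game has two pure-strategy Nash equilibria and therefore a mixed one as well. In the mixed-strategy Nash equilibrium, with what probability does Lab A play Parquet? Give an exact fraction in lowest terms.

Lab A's mix p on Avro must make Lab B indifferent between Avro and Parquet.
Lab B's payoff from Avro: 6p + 3(1−p). From Parquet: 5p + 11(1−p).
Set equal: 1p = 8(1−p) → p = 8/9.
Probability on Parquet is 1 − 8/9 = 1/9.

1/9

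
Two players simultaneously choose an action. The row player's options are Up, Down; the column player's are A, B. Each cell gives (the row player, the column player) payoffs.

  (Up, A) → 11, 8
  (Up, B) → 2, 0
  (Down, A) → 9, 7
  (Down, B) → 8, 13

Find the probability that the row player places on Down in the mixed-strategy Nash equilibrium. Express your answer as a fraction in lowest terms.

4/7

The row player's mix p on Up must make the column player indifferent between A and B.
The column player's payoff from A: 8p + 7(1−p). From B: 0p + 13(1−p).
Set equal: 8p = 6(1−p) → p = 6/14 = 3/7.
Probability on Down is 1 − 3/7 = 4/7.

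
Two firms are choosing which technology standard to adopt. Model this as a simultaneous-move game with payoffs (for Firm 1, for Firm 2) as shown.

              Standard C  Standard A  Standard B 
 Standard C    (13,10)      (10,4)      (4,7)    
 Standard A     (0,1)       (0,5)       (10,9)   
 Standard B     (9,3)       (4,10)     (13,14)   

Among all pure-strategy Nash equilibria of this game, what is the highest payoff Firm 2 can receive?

Both Standard C is a pure NE (Firm 1: 13 ≥ 9; Firm 2: 10 ≥ 7). Firm 2 gets 10.
Both Standard B is a pure NE (Firm 1: 13 ≥ 10; Firm 2: 14 ≥ 10). Firm 2 gets 14.
Every other cell has a profitable deviation for at least one player. Highest of {10, 14} is 14.

14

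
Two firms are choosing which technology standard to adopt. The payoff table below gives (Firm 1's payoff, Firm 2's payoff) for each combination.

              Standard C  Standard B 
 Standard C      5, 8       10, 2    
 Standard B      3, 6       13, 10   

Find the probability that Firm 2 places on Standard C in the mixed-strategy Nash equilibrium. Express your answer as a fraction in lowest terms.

3/5

Firm 2's mix q on Standard C must make Firm 1 indifferent between Standard C and Standard B.
Firm 1's payoff from Standard C: 5q + 10(1−q). From Standard B: 3q + 13(1−q).
Set equal: 2q = 3(1−q) → q = 3/5.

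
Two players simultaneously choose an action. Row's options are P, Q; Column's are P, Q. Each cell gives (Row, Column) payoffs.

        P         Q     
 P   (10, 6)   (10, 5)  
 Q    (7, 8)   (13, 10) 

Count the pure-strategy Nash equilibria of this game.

2

Both P: Row gets 10 (best alternative 7); Column gets 6 (best alternative 5). Neither deviates — NE.
Both Q: Row gets 13 (best alternative 10); Column gets 10 (best alternative 8). Neither deviates — NE.
(P, Q) is not a NE: Row would switch to Q (13 > 10).
No other cell survives both best-response checks, so there are 2 pure NE.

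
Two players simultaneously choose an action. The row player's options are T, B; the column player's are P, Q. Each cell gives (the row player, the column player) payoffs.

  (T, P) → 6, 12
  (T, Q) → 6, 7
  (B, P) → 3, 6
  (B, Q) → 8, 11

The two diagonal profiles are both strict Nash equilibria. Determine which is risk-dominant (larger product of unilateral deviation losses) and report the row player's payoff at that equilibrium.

6

At (T, P): the row player loses 6 − 3 = 3 by deviating; the column player loses 12 − 7 = 5. Product = 3·5 = 15.
At (B, Q): the row player loses 8 − 6 = 2 by deviating; the column player loses 11 − 6 = 5. Product = 2·5 = 10.
15 > 10, so (T, P) is risk-dominant. The row player's payoff there is 6.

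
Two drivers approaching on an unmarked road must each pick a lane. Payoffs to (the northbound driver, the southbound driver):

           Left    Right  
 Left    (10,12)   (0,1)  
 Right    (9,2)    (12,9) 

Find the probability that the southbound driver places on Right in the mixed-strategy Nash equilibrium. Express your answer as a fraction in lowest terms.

The southbound driver's mix q on Left must make the northbound driver indifferent between Left and Right.
The northbound driver's payoff from Left: 10q + 0(1−q). From Right: 9q + 12(1−q).
Set equal: 1q = 12(1−q) → q = 12/13.
Probability on Right is 1 − 12/13 = 1/13.

1/13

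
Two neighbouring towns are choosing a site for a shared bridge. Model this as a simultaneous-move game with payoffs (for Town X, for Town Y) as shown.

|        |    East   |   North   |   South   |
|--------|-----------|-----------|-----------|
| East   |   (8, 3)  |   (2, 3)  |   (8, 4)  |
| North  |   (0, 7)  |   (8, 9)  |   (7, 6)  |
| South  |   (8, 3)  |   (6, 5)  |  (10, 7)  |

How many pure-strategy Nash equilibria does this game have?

Both North: Town X gets 8 (best alternative 6); Town Y gets 9 (best alternative 7). Neither deviates — NE.
Both South: Town X gets 10 (best alternative 8); Town Y gets 7 (best alternative 5). Neither deviates — NE.
Both East is not a NE: Town Y would switch to South (4 > 3).
No other cell survives both best-response checks, so there are 2 pure NE.

2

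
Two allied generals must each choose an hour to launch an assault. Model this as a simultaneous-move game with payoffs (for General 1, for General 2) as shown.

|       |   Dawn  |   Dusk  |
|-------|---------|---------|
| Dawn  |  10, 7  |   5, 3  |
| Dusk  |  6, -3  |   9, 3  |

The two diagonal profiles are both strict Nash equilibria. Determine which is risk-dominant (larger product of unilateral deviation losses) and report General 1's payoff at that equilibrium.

9

At both Dawn: General 1 loses 10 − 6 = 4 by deviating; General 2 loses 7 − 3 = 4. Product = 4·4 = 16.
At both Dusk: General 1 loses 9 − 5 = 4 by deviating; General 2 loses 3 − (-3) = 6. Product = 4·6 = 24.
24 > 16, so both Dusk is risk-dominant. General 1's payoff there is 9.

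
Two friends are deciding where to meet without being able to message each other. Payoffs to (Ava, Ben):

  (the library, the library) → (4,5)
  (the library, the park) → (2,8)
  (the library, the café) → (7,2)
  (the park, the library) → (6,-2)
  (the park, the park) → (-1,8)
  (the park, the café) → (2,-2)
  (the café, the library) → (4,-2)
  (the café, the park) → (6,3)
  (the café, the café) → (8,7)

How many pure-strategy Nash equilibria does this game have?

1

Both the café: Ava gets 8 (best alternative 7); Ben gets 7 (best alternative 3). Neither deviates — NE.
Both the library is not a NE: Ava would switch to the park (6 > 4).
No other cell survives both best-response checks, so there is 1 pure NE.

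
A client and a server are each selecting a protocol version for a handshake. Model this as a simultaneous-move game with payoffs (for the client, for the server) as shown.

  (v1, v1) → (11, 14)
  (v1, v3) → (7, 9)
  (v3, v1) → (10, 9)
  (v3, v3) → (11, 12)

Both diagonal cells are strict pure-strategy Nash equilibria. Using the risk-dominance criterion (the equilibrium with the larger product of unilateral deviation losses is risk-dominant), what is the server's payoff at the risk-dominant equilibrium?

At both v1: the client loses 11 − 10 = 1 by deviating; the server loses 14 − 9 = 5. Product = 1·5 = 5.
At both v3: the client loses 11 − 7 = 4 by deviating; the server loses 12 − 9 = 3. Product = 4·3 = 12.
12 > 5, so both v3 is risk-dominant. The server's payoff there is 12.

12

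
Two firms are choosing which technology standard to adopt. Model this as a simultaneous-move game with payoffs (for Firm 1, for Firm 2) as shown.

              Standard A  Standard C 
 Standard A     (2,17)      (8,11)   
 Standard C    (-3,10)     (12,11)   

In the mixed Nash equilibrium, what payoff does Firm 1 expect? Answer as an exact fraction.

Firm 2 mixes with probability q on Standard A, chosen so Firm 1 is indifferent: 2q + 8(1−q) = (-3)q + 12(1−q) gives q = 4/9.
Firm 1's expected payoff (from either row, since indifferent) is 2·4/9 + 8·5/9 = 16/3.

16/3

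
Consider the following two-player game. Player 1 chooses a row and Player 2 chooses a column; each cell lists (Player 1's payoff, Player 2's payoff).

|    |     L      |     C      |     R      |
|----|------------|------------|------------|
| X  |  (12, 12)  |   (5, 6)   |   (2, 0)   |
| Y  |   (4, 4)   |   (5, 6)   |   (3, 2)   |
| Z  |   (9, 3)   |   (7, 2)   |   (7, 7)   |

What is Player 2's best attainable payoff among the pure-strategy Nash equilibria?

12

(X, L) is a pure NE (Player 1: 12 ≥ 9; Player 2: 12 ≥ 6). Player 2 gets 12.
(Z, R) is a pure NE (Player 1: 7 ≥ 3; Player 2: 7 ≥ 3). Player 2 gets 7.
Every other cell has a profitable deviation for at least one player. Highest of {12, 7} is 12.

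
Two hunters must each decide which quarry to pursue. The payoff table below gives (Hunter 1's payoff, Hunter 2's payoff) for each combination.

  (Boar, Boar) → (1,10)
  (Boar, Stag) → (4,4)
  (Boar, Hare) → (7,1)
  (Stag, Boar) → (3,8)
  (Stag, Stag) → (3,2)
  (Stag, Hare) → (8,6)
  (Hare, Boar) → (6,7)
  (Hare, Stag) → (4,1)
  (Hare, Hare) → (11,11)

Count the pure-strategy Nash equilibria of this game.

Both Hare: Hunter 1 gets 11 (best alternative 8); Hunter 2 gets 11 (best alternative 7). Neither deviates — NE.
Both Stag is not a NE: Hunter 1 would switch to Boar (4 > 3).
No other cell survives both best-response checks, so there is 1 pure NE.

1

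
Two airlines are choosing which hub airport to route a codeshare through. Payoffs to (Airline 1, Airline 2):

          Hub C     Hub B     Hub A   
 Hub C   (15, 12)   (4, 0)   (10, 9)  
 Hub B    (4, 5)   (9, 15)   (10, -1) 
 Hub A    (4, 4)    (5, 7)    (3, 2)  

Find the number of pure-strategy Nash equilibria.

2

Both Hub C: Airline 1 gets 15 (best alternative 4); Airline 2 gets 12 (best alternative 9). Neither deviates — NE.
Both Hub B: Airline 1 gets 9 (best alternative 5); Airline 2 gets 15 (best alternative 5). Neither deviates — NE.
Both Hub A is not a NE: Airline 1 would switch to Hub C (10 > 3).
No other cell survives both best-response checks, so there are 2 pure NE.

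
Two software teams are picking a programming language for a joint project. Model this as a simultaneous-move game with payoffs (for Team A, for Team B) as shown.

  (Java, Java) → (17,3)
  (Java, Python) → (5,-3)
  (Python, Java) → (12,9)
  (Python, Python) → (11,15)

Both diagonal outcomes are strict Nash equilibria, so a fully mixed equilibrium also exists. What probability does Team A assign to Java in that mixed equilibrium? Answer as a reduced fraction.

1/2

Team A's mix p on Java must make Team B indifferent between Java and Python.
Team B's payoff from Java: 3p + 9(1−p). From Python: (-3)p + 15(1−p).
Set equal: 6p = 6(1−p) → p = 6/12 = 1/2.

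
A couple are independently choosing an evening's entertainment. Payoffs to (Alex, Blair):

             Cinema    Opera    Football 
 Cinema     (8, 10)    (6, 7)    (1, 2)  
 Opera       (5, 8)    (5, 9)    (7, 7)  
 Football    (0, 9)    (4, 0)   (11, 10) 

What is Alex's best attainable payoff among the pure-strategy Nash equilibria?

Both Cinema is a pure NE (Alex: 8 ≥ 5; Blair: 10 ≥ 7). Alex gets 8.
Both Football is a pure NE (Alex: 11 ≥ 7; Blair: 10 ≥ 9). Alex gets 11.
Every other cell has a profitable deviation for at least one player. Highest of {8, 11} is 11.

11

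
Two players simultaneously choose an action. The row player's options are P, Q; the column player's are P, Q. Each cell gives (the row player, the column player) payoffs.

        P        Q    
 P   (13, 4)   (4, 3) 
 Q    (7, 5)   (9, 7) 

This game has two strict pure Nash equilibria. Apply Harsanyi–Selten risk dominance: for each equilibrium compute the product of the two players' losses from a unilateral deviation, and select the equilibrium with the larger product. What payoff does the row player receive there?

9

At both P: the row player loses 13 − 7 = 6 by deviating; the column player loses 4 − 3 = 1. Product = 6·1 = 6.
At both Q: the row player loses 9 − 4 = 5 by deviating; the column player loses 7 − 5 = 2. Product = 5·2 = 10.
10 > 6, so both Q is risk-dominant. The row player's payoff there is 9.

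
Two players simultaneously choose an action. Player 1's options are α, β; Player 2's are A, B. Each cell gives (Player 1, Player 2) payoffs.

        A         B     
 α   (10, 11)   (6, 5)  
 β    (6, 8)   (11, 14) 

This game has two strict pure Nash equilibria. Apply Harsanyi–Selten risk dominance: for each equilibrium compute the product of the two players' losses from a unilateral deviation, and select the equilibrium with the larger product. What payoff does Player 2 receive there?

At (α, A): Player 1 loses 10 − 6 = 4 by deviating; Player 2 loses 11 − 5 = 6. Product = 4·6 = 24.
At (β, B): Player 1 loses 11 − 6 = 5 by deviating; Player 2 loses 14 − 8 = 6. Product = 5·6 = 30.
30 > 24, so (β, B) is risk-dominant. Player 2's payoff there is 14.

14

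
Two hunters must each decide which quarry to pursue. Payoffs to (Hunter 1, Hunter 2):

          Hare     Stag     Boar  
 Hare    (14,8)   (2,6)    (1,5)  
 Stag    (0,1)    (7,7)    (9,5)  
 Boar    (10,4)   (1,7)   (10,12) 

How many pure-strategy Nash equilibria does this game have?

Both Hare: Hunter 1 gets 14 (best alternative 10); Hunter 2 gets 8 (best alternative 6). Neither deviates — NE.
Both Stag: Hunter 1 gets 7 (best alternative 2); Hunter 2 gets 7 (best alternative 5). Neither deviates — NE.
Both Boar: Hunter 1 gets 10 (best alternative 9); Hunter 2 gets 12 (best alternative 7). Neither deviates — NE.
(Hare, Stag) is not a NE: Hunter 1 would switch to Stag (7 > 2).
No other cell survives both best-response checks, so there are 3 pure NE.

3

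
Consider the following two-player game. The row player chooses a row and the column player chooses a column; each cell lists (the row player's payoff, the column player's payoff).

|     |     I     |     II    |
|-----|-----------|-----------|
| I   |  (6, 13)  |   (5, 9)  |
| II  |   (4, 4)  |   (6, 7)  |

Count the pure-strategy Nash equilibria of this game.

2

Both I: the row player gets 6 (best alternative 4); the column player gets 13 (best alternative 9). Neither deviates — NE.
Both II: the row player gets 6 (best alternative 5); the column player gets 7 (best alternative 4). Neither deviates — NE.
(I, II) is not a NE: the row player would switch to II (6 > 5).
No other cell survives both best-response checks, so there are 2 pure NE.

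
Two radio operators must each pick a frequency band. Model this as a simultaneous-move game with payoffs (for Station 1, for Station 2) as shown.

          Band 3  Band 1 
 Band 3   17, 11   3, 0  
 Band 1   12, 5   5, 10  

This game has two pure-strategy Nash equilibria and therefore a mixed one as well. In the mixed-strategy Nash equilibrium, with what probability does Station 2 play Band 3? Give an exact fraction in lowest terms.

2/7

Station 2's mix q on Band 3 must make Station 1 indifferent between Band 3 and Band 1.
Station 1's payoff from Band 3: 17q + 3(1−q). From Band 1: 12q + 5(1−q).
Set equal: 5q = 2(1−q) → q = 2/7.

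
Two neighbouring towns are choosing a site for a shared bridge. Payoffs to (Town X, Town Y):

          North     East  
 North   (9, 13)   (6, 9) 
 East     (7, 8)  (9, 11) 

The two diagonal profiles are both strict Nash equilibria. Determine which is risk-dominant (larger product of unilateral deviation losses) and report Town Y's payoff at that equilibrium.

11

At both North: Town X loses 9 − 7 = 2 by deviating; Town Y loses 13 − 9 = 4. Product = 2·4 = 8.
At both East: Town X loses 9 − 6 = 3 by deviating; Town Y loses 11 − 8 = 3. Product = 3·3 = 9.
9 > 8, so both East is risk-dominant. Town Y's payoff there is 11.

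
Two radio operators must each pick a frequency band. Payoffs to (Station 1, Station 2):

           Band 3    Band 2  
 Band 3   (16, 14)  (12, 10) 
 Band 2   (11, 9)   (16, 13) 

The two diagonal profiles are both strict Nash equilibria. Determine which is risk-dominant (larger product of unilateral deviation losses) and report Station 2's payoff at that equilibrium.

14

At both Band 3: Station 1 loses 16 − 11 = 5 by deviating; Station 2 loses 14 − 10 = 4. Product = 5·4 = 20.
At both Band 2: Station 1 loses 16 − 12 = 4 by deviating; Station 2 loses 13 − 9 = 4. Product = 4·4 = 16.
20 > 16, so both Band 3 is risk-dominant. Station 2's payoff there is 14.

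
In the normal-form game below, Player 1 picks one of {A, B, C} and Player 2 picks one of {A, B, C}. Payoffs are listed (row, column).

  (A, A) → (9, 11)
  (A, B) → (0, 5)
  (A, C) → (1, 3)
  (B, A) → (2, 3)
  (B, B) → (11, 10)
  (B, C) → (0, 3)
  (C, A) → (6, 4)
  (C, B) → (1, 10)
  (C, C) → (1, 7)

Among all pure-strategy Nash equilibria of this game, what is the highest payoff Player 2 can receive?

11

Both A is a pure NE (Player 1: 9 ≥ 6; Player 2: 11 ≥ 5). Player 2 gets 11.
Both B is a pure NE (Player 1: 11 ≥ 1; Player 2: 10 ≥ 3). Player 2 gets 10.
Every other cell has a profitable deviation for at least one player. Highest of {11, 10} is 11.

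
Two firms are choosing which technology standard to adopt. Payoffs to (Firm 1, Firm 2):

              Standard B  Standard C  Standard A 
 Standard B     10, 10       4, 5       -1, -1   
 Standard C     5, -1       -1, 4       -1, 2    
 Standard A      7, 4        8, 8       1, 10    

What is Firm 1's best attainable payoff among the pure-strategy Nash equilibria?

10

Both Standard B is a pure NE (Firm 1: 10 ≥ 7; Firm 2: 10 ≥ 5). Firm 1 gets 10.
Both Standard A is a pure NE (Firm 1: 1 ≥ -1; Firm 2: 10 ≥ 8). Firm 1 gets 1.
Every other cell has a profitable deviation for at least one player. Highest of {10, 1} is 10.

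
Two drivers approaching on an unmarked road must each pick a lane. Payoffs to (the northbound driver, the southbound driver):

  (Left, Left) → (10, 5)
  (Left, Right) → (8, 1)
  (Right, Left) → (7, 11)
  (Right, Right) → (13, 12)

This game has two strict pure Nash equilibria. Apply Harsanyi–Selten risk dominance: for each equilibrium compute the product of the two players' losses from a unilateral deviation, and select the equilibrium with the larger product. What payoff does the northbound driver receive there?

10

At both Left: the northbound driver loses 10 − 7 = 3 by deviating; the southbound driver loses 5 − 1 = 4. Product = 3·4 = 12.
At both Right: the northbound driver loses 13 − 8 = 5 by deviating; the southbound driver loses 12 − 11 = 1. Product = 5·1 = 5.
12 > 5, so both Left is risk-dominant. The northbound driver's payoff there is 10.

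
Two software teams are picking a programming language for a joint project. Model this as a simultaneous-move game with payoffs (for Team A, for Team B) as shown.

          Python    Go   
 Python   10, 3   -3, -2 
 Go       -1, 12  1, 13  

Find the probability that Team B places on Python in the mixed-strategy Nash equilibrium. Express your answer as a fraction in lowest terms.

4/15

Team B's mix q on Python must make Team A indifferent between Python and Go.
Team A's payoff from Python: 10q + (-3)(1−q). From Go: (-1)q + 1(1−q).
Set equal: 11q = 4(1−q) → q = 4/15.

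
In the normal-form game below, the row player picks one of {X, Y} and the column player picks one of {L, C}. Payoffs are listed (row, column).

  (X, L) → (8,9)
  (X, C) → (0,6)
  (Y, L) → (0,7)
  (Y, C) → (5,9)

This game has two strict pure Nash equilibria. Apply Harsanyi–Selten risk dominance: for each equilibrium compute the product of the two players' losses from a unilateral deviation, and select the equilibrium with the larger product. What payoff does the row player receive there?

At (X, L): the row player loses 8 − 0 = 8 by deviating; the column player loses 9 − 6 = 3. Product = 8·3 = 24.
At (Y, C): the row player loses 5 − 0 = 5 by deviating; the column player loses 9 − 7 = 2. Product = 5·2 = 10.
24 > 10, so (X, L) is risk-dominant. The row player's payoff there is 8.

8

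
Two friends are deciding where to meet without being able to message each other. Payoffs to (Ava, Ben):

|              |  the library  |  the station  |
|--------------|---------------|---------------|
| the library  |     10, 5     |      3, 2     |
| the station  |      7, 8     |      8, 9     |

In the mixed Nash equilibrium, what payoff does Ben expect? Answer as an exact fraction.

29/4

Ava mixes with probability p on the library, chosen so Ben is indifferent: 5p + 8(1−p) = 2p + 9(1−p) gives p = 1/4.
Ben's expected payoff is 5·1/4 + 8·3/4 = 29/4.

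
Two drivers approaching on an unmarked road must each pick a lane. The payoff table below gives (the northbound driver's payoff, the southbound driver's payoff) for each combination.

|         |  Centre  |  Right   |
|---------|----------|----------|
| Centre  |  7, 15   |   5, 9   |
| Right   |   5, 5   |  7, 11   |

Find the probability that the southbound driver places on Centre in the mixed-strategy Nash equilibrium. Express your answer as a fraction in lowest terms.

1/2

The southbound driver's mix q on Centre must make the northbound driver indifferent between Centre and Right.
The northbound driver's payoff from Centre: 7q + 5(1−q). From Right: 5q + 7(1−q).
Set equal: 2q = 2(1−q) → q = 2/4 = 1/2.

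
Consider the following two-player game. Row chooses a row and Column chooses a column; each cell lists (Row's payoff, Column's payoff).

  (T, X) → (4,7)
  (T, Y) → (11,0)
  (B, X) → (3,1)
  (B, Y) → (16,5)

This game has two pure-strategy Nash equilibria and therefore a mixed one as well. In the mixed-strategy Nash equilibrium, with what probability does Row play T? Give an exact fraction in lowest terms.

Row's mix p on T must make Column indifferent between X and Y.
Column's payoff from X: 7p + 1(1−p). From Y: 0p + 5(1−p).
Set equal: 7p = 4(1−p) → p = 4/11.

4/11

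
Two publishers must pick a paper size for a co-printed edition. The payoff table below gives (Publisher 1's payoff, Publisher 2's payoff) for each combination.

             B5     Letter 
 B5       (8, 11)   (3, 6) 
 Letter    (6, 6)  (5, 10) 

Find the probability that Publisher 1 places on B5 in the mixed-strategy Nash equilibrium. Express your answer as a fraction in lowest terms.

Publisher 1's mix p on B5 must make Publisher 2 indifferent between B5 and Letter.
Publisher 2's payoff from B5: 11p + 6(1−p). From Letter: 6p + 10(1−p).
Set equal: 5p = 4(1−p) → p = 4/9.

4/9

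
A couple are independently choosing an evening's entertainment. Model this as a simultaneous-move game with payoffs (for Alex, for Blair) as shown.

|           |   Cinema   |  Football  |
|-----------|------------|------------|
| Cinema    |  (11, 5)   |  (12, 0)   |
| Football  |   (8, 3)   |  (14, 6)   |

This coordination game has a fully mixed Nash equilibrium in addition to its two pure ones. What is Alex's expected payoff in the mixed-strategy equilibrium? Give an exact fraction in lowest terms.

Blair mixes with probability q on Cinema, chosen so Alex is indifferent: 11q + 12(1−q) = 8q + 14(1−q) gives q = 2/5.
Alex's expected payoff (from either row, since indifferent) is 11·2/5 + 12·3/5 = 58/5.

58/5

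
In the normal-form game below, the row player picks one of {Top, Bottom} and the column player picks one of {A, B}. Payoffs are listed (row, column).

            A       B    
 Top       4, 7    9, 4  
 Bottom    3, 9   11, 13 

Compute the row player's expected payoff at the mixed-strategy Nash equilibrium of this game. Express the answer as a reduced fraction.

The column player mixes with probability q on A, chosen so the row player is indifferent: 4q + 9(1−q) = 3q + 11(1−q) gives q = 2/3.
The row player's expected payoff (from either row, since indifferent) is 4·2/3 + 9·1/3 = 17/3.

17/3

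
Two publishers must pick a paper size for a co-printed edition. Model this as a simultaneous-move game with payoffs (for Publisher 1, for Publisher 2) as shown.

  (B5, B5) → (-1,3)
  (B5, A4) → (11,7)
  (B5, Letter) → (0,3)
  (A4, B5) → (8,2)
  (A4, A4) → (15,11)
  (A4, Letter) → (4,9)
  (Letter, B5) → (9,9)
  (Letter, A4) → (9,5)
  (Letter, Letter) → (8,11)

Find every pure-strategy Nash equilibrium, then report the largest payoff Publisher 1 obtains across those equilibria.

15

Both A4 is a pure NE (Publisher 1: 15 ≥ 11; Publisher 2: 11 ≥ 9). Publisher 1 gets 15.
Both Letter is a pure NE (Publisher 1: 8 ≥ 4; Publisher 2: 11 ≥ 9). Publisher 1 gets 8.
Every other cell has a profitable deviation for at least one player. Highest of {15, 8} is 15.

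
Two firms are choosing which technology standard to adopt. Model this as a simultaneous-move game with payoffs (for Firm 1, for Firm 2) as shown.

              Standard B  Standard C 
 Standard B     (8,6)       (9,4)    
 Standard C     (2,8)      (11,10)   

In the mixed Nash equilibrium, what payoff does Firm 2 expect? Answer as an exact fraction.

Firm 1 mixes with probability p on Standard B, chosen so Firm 2 is indifferent: 6p + 8(1−p) = 4p + 10(1−p) gives p = 1/2.
Firm 2's expected payoff is 6·1/2 + 8·1/2 = 7.

7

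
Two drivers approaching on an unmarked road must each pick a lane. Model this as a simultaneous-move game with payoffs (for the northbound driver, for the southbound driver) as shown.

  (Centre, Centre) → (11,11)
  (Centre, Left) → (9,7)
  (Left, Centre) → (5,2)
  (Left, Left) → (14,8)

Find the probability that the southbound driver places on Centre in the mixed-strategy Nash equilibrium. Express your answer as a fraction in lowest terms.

The southbound driver's mix q on Centre must make the northbound driver indifferent between Centre and Left.
The northbound driver's payoff from Centre: 11q + 9(1−q). From Left: 5q + 14(1−q).
Set equal: 6q = 5(1−q) → q = 5/11.

5/11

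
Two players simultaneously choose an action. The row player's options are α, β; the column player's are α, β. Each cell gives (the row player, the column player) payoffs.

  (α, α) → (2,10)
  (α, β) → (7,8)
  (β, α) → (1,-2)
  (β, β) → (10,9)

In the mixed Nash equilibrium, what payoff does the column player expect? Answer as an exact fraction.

106/13

The row player mixes with probability p on α, chosen so the column player is indifferent: 10p + (-2)(1−p) = 8p + 9(1−p) gives p = 11/13.
The column player's expected payoff is 10·11/13 + (-2)·2/13 = 106/13.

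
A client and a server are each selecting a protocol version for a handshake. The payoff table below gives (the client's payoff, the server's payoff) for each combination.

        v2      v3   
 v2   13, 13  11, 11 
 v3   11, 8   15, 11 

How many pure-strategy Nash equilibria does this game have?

Both v2: the client gets 13 (best alternative 11); the server gets 13 (best alternative 11). Neither deviates — NE.
Both v3: the client gets 15 (best alternative 11); the server gets 11 (best alternative 8). Neither deviates — NE.
(v2, v3) is not a NE: the client would switch to v3 (15 > 11).
No other cell survives both best-response checks, so there are 2 pure NE.

2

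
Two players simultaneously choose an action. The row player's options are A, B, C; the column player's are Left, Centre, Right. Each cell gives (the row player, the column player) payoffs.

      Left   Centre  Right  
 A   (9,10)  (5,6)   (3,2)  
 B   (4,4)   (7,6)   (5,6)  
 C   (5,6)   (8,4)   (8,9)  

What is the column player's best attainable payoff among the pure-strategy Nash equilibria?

(A, Left) is a pure NE (the row player: 9 ≥ 5; the column player: 10 ≥ 6). The column player gets 10.
(C, Right) is a pure NE (the row player: 8 ≥ 5; the column player: 9 ≥ 6). The column player gets 9.
Every other cell has a profitable deviation for at least one player. Highest of {10, 9} is 10.

10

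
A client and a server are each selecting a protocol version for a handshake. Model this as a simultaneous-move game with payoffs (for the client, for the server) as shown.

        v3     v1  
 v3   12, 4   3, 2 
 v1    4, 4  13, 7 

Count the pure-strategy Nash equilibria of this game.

2

Both v3: the client gets 12 (best alternative 4); the server gets 4 (best alternative 2). Neither deviates — NE.
Both v1: the client gets 13 (best alternative 3); the server gets 7 (best alternative 4). Neither deviates — NE.
(v1, v3) is not a NE: the client would switch to v3 (12 > 4).
No other cell survives both best-response checks, so there are 2 pure NE.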